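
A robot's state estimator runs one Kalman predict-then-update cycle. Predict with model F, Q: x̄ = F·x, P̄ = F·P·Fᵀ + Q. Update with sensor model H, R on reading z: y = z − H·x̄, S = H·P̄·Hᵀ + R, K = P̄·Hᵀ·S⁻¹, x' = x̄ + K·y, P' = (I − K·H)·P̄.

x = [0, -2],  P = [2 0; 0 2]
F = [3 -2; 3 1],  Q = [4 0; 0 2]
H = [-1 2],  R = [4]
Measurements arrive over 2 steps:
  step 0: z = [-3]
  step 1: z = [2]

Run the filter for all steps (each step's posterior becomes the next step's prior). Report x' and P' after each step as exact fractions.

step 0: x̄ = F·x = [4, -2]
step 0: P̄ = F·P·Fᵀ + Q = [30 14; 14 22]
step 0: y = z − H·x̄ = [5]
step 0: S = H·P̄·Hᵀ + R = [66]
step 0: K = P̄·Hᵀ·S⁻¹ = [-1/33; 5/11]
step 0: x' = x̄ + K·y = [127/33, 3/11]
step 0: P' = (I − K·H)·P̄ = [988/33 164/11; 164/11 92/11]
step 1: x̄ = F·x = [11, 130/11]
step 1: P̄ = F·P·Fᵀ + Q = [128 208; 208 4062/11]
step 1: y = z − H·x̄ = [-117/11]
step 1: S = H·P̄·Hᵀ + R = [8548/11]
step 1: K = P̄·Hᵀ·S⁻¹ = [792/2137; 1459/2137]
step 1: x' = x̄ + K·y = [15083/2137, 9737/2137]
step 1: P' = (I − K·H)·P̄ = [45440/2137 24304/2137; 24304/2137 15070/2137]

step 0: x' = [127/33, 3/11], P' = [988/33 164/11; 164/11 92/11]
step 1: x' = [15083/2137, 9737/2137], P' = [45440/2137 24304/2137; 24304/2137 15070/2137]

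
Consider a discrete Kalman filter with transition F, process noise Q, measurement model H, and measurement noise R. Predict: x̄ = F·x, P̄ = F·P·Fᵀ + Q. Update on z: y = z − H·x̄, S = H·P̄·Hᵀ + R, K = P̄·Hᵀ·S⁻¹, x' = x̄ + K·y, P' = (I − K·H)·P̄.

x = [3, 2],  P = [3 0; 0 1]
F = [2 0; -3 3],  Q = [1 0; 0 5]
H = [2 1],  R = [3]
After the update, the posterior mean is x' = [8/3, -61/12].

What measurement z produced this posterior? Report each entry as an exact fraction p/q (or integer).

z = [-1]

x̄ = F·x = [6, -3]
P̄ = F·P·Fᵀ + Q = [13 -18; -18 41]
S = H·P̄·Hᵀ + R = [24]
K = P̄·Hᵀ·S⁻¹ = [1/3; 5/24]
x' − x̄ = [-10/3, -25/12] = K·y
y = (KᵀK)⁻¹·Kᵀ·(x' − x̄) = [-10]
z = y + H·x̄ = [-10] + [9] = [-1]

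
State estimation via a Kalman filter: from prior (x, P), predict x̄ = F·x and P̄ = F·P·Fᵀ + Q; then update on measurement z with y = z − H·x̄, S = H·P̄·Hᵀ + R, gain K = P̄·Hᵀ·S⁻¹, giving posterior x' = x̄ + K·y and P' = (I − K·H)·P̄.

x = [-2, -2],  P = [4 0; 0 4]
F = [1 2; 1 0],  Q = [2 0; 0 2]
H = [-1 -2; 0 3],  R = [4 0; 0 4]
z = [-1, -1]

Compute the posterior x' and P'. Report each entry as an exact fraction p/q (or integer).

x' = [35/127, -61/381]
P' = [532/127 -72/127; -72/127 140/381]

x̄ = F·x = [-6, -2]
P̄ = F·P·Fᵀ + Q = [22 4; 4 6]
y = z − H·x̄ = [-11, 5]
S = H·P̄·Hᵀ + R = [66 -48; -48 58]
K = P̄·Hᵀ·S⁻¹ = [-97/127 -54/127; -16/381 35/127]
x' = x̄ + K·y = [35/127, -61/381]
P' = (I − K·H)·P̄ = [532/127 -72/127; -72/127 140/381]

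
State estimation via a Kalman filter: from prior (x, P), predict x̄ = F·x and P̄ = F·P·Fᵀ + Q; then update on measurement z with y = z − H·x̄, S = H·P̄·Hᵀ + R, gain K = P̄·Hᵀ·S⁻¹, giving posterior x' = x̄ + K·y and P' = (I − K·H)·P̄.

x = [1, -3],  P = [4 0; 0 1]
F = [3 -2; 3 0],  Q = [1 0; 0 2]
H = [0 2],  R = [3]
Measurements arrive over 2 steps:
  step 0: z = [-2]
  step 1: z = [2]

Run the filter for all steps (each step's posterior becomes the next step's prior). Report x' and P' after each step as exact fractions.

step 0: x̄ = F·x = [9, 3]
step 0: P̄ = F·P·Fᵀ + Q = [41 36; 36 38]
step 0: y = z − H·x̄ = [-8]
step 0: S = H·P̄·Hᵀ + R = [155]
step 0: K = P̄·Hᵀ·S⁻¹ = [72/155; 76/155]
step 0: x' = x̄ + K·y = [819/155, -143/155]
step 0: P' = (I − K·H)·P̄ = [1171/155 108/155; 108/155 114/155]
step 1: x̄ = F·x = [2743/155, 2457/155]
step 1: P̄ = F·P·Fᵀ + Q = [9854/155 9891/155; 9891/155 10849/155]
step 1: y = z − H·x̄ = [-4604/155]
step 1: S = H·P̄·Hᵀ + R = [43861/155]
step 1: K = P̄·Hᵀ·S⁻¹ = [19782/43861; 21698/43861]
step 1: x' = x̄ + K·y = [188609/43861, 50767/43861]
step 1: P' = (I − K·H)·P̄ = [263734/43861 29673/43861; 29673/43861 32547/43861]

step 0: x' = [819/155, -143/155], P' = [1171/155 108/155; 108/155 114/155]
step 1: x' = [188609/43861, 50767/43861], P' = [263734/43861 29673/43861; 29673/43861 32547/43861]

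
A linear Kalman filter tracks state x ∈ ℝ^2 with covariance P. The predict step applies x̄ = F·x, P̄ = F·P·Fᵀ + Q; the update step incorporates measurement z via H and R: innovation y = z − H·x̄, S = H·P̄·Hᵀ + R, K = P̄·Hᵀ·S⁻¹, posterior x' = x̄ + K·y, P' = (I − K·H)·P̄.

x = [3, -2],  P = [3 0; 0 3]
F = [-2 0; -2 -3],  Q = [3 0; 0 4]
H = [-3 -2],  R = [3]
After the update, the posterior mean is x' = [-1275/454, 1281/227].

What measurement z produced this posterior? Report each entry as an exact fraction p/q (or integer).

z = [-3]

x̄ = F·x = [-6, 0]
P̄ = F·P·Fᵀ + Q = [15 12; 12 43]
S = H·P̄·Hᵀ + R = [454]
K = P̄·Hᵀ·S⁻¹ = [-69/454; -61/227]
x' − x̄ = [1449/454, 1281/227] = K·y
y = (KᵀK)⁻¹·Kᵀ·(x' − x̄) = [-21]
z = y + H·x̄ = [-21] + [18] = [-3]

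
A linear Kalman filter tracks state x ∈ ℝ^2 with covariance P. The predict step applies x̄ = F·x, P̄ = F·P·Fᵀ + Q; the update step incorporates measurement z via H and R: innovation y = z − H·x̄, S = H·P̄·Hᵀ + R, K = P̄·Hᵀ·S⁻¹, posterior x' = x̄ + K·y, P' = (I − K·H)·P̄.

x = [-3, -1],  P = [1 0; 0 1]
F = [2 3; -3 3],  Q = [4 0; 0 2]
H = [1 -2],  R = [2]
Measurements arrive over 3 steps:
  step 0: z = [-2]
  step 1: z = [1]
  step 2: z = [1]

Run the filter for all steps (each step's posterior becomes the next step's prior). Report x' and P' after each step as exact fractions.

step 0: x̄ = F·x = [-9, 6]
step 0: P̄ = F·P·Fᵀ + Q = [17 3; 3 20]
step 0: y = z − H·x̄ = [19]
step 0: S = H·P̄·Hᵀ + R = [87]
step 0: K = P̄·Hᵀ·S⁻¹ = [11/87; -37/87]
step 0: x' = x̄ + K·y = [-574/87, -181/87]
step 0: P' = (I − K·H)·P̄ = [1358/87 668/87; 668/87 371/87]
step 1: x̄ = F·x = [-1691/87, 393/29]
step 1: P̄ = F·P·Fᵀ + Q = [17135/87 -2271/29; -2271/29 1237/29]
step 1: y = z − H·x̄ = [4136/87]
step 1: S = H·P̄·Hᵀ + R = [59405/87]
step 1: K = P̄·Hᵀ·S⁻¹ = [30761/59405; -2847/11881]
step 1: x' = x̄ + K·y = [307743/59405, 25661/11881]
step 1: P' = (I − K·H)·P̄ = [823742/59405 76222/11881; 76222/11881 40958/11881]
step 2: x̄ = F·x = [1000401/59405, -538314/59405]
step 2: P̄ = F·P·Fᵀ + Q = [9949018/59405 -4242672/59405; -4242672/59405 2515618/59405]
step 2: y = z − H·x̄ = [-2017624/59405]
step 2: S = H·P̄·Hᵀ + R = [37100988/59405]
step 2: K = P̄·Hᵀ·S⁻¹ = [9217181/18550494; -2318477/9275247]
step 2: x' = x̄ + K·y = [-327185/9275247, -5305622/9275247]
step 2: P' = (I − K·H)·P̄ = [123275377/9275247 57029098/9275247; 57029098/9275247 30833026/9275247]

step 0: x' = [-574/87, -181/87], P' = [1358/87 668/87; 668/87 371/87]
step 1: x' = [307743/59405, 25661/11881], P' = [823742/59405 76222/11881; 76222/11881 40958/11881]
step 2: x' = [-327185/9275247, -5305622/9275247], P' = [123275377/9275247 57029098/9275247; 57029098/9275247 30833026/9275247]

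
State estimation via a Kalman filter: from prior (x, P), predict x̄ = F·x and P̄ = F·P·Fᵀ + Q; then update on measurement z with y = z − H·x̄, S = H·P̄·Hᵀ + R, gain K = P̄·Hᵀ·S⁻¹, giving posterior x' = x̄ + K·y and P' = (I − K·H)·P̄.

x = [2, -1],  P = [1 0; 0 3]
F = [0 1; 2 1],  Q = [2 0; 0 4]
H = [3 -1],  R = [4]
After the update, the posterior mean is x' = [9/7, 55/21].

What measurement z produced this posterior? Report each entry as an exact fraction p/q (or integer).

z = [2]

x̄ = F·x = [-1, 3]
P̄ = F·P·Fᵀ + Q = [5 3; 3 11]
S = H·P̄·Hᵀ + R = [42]
K = P̄·Hᵀ·S⁻¹ = [2/7; -1/21]
x' − x̄ = [16/7, -8/21] = K·y
y = (KᵀK)⁻¹·Kᵀ·(x' − x̄) = [8]
z = y + H·x̄ = [8] + [-6] = [2]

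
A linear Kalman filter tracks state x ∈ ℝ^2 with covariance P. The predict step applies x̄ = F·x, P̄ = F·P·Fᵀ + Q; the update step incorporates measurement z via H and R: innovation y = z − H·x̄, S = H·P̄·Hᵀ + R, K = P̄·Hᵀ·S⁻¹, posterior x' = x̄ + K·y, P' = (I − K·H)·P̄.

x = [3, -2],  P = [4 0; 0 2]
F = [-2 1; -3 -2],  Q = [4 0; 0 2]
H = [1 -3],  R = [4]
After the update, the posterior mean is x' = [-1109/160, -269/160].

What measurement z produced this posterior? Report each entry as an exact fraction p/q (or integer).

x̄ = F·x = [-8, -5]
P̄ = F·P·Fᵀ + Q = [22 20; 20 46]
S = H·P̄·Hᵀ + R = [320]
K = P̄·Hᵀ·S⁻¹ = [-19/160; -59/160]
x' − x̄ = [171/160, 531/160] = K·y
y = (KᵀK)⁻¹·Kᵀ·(x' − x̄) = [-9]
z = y + H·x̄ = [-9] + [7] = [-2]

z = [-2]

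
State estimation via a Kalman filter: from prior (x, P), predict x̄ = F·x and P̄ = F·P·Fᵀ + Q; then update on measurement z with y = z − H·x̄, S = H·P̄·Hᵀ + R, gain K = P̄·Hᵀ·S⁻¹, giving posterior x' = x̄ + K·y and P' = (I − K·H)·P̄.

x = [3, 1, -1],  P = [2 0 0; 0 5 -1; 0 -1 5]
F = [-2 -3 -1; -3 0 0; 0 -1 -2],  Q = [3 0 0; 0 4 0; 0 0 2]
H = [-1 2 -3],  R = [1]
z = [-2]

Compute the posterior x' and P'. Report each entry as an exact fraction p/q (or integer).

x' = [-4223/411, -3347/411, -182/137]
P' = [15380/411 7652/411 1/137; 7652/411 8018/411 928/137; 1/137 928/137 628/137]

x̄ = F·x = [-8, -9, 1]
P̄ = F·P·Fᵀ + Q = [55 12 18; 12 22 0; 18 0 23]
y = z − H·x̄ = [11]
S = H·P̄·Hᵀ + R = [411]
K = P̄·Hᵀ·S⁻¹ = [-85/411; 32/411; -29/137]
x' = x̄ + K·y = [-4223/411, -3347/411, -182/137]
P' = (I − K·H)·P̄ = [15380/411 7652/411 1/137; 7652/411 8018/411 928/137; 1/137 928/137 628/137]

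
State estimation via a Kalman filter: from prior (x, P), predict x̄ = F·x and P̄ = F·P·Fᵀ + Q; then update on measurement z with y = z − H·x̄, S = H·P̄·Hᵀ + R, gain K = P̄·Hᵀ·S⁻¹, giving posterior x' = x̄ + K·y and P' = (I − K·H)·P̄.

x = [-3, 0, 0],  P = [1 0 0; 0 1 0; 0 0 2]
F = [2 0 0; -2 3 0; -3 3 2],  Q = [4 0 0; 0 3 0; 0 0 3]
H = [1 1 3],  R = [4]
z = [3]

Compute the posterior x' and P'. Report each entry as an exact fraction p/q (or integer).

x̄ = F·x = [-6, 6, 9]
P̄ = F·P·Fᵀ + Q = [8 -4 -6; -4 16 15; -6 15 29]
y = z − H·x̄ = [-24]
S = H·P̄·Hᵀ + R = [335]
K = P̄·Hᵀ·S⁻¹ = [-14/335; 57/335; 96/335]
x' = x̄ + K·y = [-1674/335, 642/335, 711/335]
P' = (I − K·H)·P̄ = [2484/335 -542/335 -666/335; -542/335 2111/335 -447/335; -666/335 -447/335 499/335]

x' = [-1674/335, 642/335, 711/335]
P' = [2484/335 -542/335 -666/335; -542/335 2111/335 -447/335; -666/335 -447/335 499/335]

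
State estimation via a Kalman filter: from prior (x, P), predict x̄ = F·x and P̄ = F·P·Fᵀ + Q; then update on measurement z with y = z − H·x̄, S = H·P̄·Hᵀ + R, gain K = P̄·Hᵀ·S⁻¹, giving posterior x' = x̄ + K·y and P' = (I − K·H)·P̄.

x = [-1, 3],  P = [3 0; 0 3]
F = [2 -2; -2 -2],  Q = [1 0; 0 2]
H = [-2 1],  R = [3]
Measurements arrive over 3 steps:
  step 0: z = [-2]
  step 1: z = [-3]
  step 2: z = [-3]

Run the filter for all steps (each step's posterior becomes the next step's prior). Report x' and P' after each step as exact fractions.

step 0: x̄ = F·x = [-8, -4]
step 0: P̄ = F·P·Fᵀ + Q = [25 0; 0 26]
step 0: y = z − H·x̄ = [-14]
step 0: S = H·P̄·Hᵀ + R = [129]
step 0: K = P̄·Hᵀ·S⁻¹ = [-50/129; 26/129]
step 0: x' = x̄ + K·y = [-332/129, -880/129]
step 0: P' = (I − K·H)·P̄ = [725/129 1300/129; 1300/129 2678/129]
step 1: x̄ = F·x = [1096/129, 808/43]
step 1: P̄ = F·P·Fᵀ + Q = [3341/129 2604/43; 2604/43 8090/43]
step 1: y = z − H·x̄ = [-619/129]
step 1: S = H·P̄·Hᵀ + R = [6773/129]
step 1: K = P̄·Hᵀ·S⁻¹ = [1130/6773; 8646/6773]
step 1: x' = x̄ + K·y = [52122/6773, 85782/6773]
step 1: P' = (I − K·H)·P̄ = [165517/6773 334424/6773; 334424/6773 694786/6773]
step 2: x̄ = F·x = [-67320/6773, -21216/521]
step 2: P̄ = F·P·Fᵀ + Q = [772593/6773 162852/521; 162852/521 471550/521]
step 2: y = z − H·x̄ = [120849/6773]
step 2: S = H·P̄·Hᵀ + R = [772537/6773]
step 2: K = P̄·Hᵀ·S⁻¹ = [571890/772537; 1895998/772537]
step 2: x' = x̄ + K·y = [2525490/772537, 2370822/772537]
step 2: P' = (I − K·H)·P̄ = [39834417/772537 81384504/772537; 81384504/772537 168457002/772537]

step 0: x' = [-332/129, -880/129], P' = [725/129 1300/129; 1300/129 2678/129]
step 1: x' = [52122/6773, 85782/6773], P' = [165517/6773 334424/6773; 334424/6773 694786/6773]
step 2: x' = [2525490/772537, 2370822/772537], P' = [39834417/772537 81384504/772537; 81384504/772537 168457002/772537]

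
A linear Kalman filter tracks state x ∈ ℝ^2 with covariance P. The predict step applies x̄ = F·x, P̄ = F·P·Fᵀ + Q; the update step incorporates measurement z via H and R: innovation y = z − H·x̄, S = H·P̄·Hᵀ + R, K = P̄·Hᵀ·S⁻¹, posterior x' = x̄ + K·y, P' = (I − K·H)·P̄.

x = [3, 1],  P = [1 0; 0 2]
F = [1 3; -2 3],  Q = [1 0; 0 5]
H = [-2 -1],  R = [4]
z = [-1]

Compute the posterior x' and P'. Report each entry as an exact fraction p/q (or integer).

x̄ = F·x = [6, -3]
P̄ = F·P·Fᵀ + Q = [20 16; 16 27]
y = z − H·x̄ = [8]
S = H·P̄·Hᵀ + R = [175]
K = P̄·Hᵀ·S⁻¹ = [-8/25; -59/175]
x' = x̄ + K·y = [86/25, -997/175]
P' = (I − K·H)·P̄ = [52/25 -72/25; -72/25 1244/175]

x' = [86/25, -997/175]
P' = [52/25 -72/25; -72/25 1244/175]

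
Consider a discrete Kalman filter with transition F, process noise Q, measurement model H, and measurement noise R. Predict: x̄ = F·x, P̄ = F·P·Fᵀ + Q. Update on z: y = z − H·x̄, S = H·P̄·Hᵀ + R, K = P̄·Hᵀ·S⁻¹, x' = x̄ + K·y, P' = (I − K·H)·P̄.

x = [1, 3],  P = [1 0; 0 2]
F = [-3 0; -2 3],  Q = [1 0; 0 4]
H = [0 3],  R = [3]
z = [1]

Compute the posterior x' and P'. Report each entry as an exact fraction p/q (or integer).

x̄ = F·x = [-3, 7]
P̄ = F·P·Fᵀ + Q = [10 6; 6 26]
y = z − H·x̄ = [-20]
S = H·P̄·Hᵀ + R = [237]
K = P̄·Hᵀ·S⁻¹ = [6/79; 26/79]
x' = x̄ + K·y = [-357/79, 33/79]
P' = (I − K·H)·P̄ = [682/79 6/79; 6/79 26/79]

x' = [-357/79, 33/79]
P' = [682/79 6/79; 6/79 26/79]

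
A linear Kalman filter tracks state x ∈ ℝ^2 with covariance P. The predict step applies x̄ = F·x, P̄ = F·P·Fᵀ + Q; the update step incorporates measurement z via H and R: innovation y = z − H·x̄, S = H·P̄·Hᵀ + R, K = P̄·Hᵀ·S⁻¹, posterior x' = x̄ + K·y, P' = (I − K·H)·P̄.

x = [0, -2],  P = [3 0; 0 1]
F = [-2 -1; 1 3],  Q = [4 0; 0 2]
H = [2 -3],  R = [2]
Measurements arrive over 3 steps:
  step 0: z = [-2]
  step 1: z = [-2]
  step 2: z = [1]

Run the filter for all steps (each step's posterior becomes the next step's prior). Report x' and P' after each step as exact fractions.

step 0: x' = [-107/38, -24/19], P' = [1447/304 231/76; 231/76 41/19]
step 1: x' = [24598/101173, 81442/101173], P' = [761990/303519 470192/303519; 470192/303519 355574/303519]
step 2: x' = [23792757/27283036, 7157233/27283036], P' = [34260879/13641518 21138203/13641518; 21138203/13641518 47932261/40924554]

step 0: x̄ = F·x = [2, -6]
step 0: P̄ = F·P·Fᵀ + Q = [17 -9; -9 14]
step 0: y = z − H·x̄ = [-24]
step 0: S = H·P̄·Hᵀ + R = [304]
step 0: K = P̄·Hᵀ·S⁻¹ = [61/304; -15/76]
step 0: x' = x̄ + K·y = [-107/38, -24/19]
step 0: P' = (I − K·H)·P̄ = [1447/304 231/76; 231/76 41/19]
step 1: x̄ = F·x = [131/19, -251/38]
step 1: P̄ = F·P·Fᵀ + Q = [2839/76 -5665/152; -5665/152 13503/304]
step 1: y = z − H·x̄ = [-1353/38]
step 1: S = H·P̄·Hᵀ + R = [303519/304]
step 1: K = P̄·Hᵀ·S⁻¹ = [56702/303519; -63169/303519]
step 1: x' = x̄ + K·y = [24598/101173, 81442/101173]
step 1: P' = (I − K·H)·P̄ = [761990/303519 470192/303519; 470192/303519 355574/303519]
step 2: x̄ = F·x = [-130638/101173, 268924/101173]
step 2: P̄ = F·P·Fᵀ + Q = [2166126/101173 -1960682/101173; -1960682/101173 7390346/303519]
step 2: y = z − H·x̄ = [1169221/101173]
step 2: S = H·P̄·Hᵀ + R = [54566072/101173]
step 2: K = P̄·Hᵀ·S⁻¹ = [5107149/27283036; -5655855/27283036]
step 2: x' = x̄ + K·y = [23792757/27283036, 7157233/27283036]
step 2: P' = (I − K·H)·P̄ = [34260879/13641518 21138203/13641518; 21138203/13641518 47932261/40924554]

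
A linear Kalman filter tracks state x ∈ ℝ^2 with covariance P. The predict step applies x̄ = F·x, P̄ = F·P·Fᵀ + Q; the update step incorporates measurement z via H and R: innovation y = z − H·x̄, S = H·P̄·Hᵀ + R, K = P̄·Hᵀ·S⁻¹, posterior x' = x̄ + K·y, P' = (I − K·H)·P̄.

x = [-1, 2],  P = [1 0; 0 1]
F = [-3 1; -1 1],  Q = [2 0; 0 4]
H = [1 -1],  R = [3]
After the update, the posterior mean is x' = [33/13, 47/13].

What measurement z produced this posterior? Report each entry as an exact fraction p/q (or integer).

z = [-2]

x̄ = F·x = [5, 3]
P̄ = F·P·Fᵀ + Q = [12 4; 4 6]
S = H·P̄·Hᵀ + R = [13]
K = P̄·Hᵀ·S⁻¹ = [8/13; -2/13]
x' − x̄ = [-32/13, 8/13] = K·y
y = (KᵀK)⁻¹·Kᵀ·(x' − x̄) = [-4]
z = y + H·x̄ = [-4] + [2] = [-2]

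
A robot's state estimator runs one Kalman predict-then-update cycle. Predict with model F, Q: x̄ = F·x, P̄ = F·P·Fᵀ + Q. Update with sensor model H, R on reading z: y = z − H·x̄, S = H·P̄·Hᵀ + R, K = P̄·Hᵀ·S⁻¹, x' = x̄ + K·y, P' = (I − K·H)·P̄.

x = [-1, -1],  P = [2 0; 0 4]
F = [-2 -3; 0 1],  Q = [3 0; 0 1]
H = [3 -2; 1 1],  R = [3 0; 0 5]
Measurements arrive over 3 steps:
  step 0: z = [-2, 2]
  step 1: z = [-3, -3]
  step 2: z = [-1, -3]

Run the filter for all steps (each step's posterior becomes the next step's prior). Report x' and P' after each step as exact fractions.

step 0: x̄ = F·x = [5, -1]
step 0: P̄ = F·P·Fᵀ + Q = [47 -12; -12 5]
step 0: y = z − H·x̄ = [-19, -2]
step 0: S = H·P̄·Hᵀ + R = [590 119; 119 33]
step 0: K = P̄·Hᵀ·S⁻¹ = [1280/5309 1015/5309; -685/5309 1344/5309]
step 0: x' = x̄ + K·y = [195/5309, 5018/5309]
step 0: P' = (I − K·H)·P̄ = [2798/5309 2277/5309; 2277/5309 4443/5309]
step 1: x̄ = F·x = [-15444/5309, 5018/5309]
step 1: P̄ = F·P·Fᵀ + Q = [94430/5309 -17883/5309; -17883/5309 9752/5309]
step 1: y = z − H·x̄ = [40441/5309, -5501/5309]
step 1: S = H·P̄·Hᵀ + R = [1119401/5309 245903/5309; 245903/5309 94961/5309]
step 1: K = P̄·Hᵀ·S⁻¹ = [2161375/8632728 1361831/8632728; -25885/239798 46497/239798]
step 1: x' = x̄ + K·y = [-279437/239798, -9351/119899]
step 1: P' = (I − K·H)·P̄ = [4020487/8632728 77463/239798; 77463/239798 77511/119899]
step 2: x̄ = F·x = [307490/119899, -9351/119899]
step 2: P̄ = F·P·Fᵀ + Q = [31417819/2158182 -309996/119899; -309996/119899 197410/119899]
step 2: y = z − H·x̄ = [-1061071/119899, -657836/119899]
step 2: S = H·P̄·Hᵀ + R = [41156397/239798 27188923/719394; 27188923/719394 34602253/2158182]
step 2: K = P̄·Hᵀ·S⁻¹ = [713575055/2856014344 450530653/2856014344; -152870605/1428007172 276722913/1428007172]
step 2: x' = x̄ + K·y = [-1462341047/2856014344, -276774815/1428007172]
step 2: P' = (I − K·H)·P̄ = [1329206339/2856014344 461723463/1428007172; 461723463/1428007172 460945551/714003586]

step 0: x' = [195/5309, 5018/5309], P' = [2798/5309 2277/5309; 2277/5309 4443/5309]
step 1: x' = [-279437/239798, -9351/119899], P' = [4020487/8632728 77463/239798; 77463/239798 77511/119899]
step 2: x' = [-1462341047/2856014344, -276774815/1428007172], P' = [1329206339/2856014344 461723463/1428007172; 461723463/1428007172 460945551/714003586]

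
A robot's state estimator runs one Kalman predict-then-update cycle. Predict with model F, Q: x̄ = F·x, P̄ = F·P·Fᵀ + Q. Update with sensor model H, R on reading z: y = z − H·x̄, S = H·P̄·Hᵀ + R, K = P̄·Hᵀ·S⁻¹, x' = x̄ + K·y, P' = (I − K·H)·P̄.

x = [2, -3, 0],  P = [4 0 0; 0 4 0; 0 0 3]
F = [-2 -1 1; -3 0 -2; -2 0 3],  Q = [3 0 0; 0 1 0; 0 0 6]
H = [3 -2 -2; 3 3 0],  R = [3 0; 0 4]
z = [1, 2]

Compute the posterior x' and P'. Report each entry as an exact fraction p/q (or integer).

x̄ = F·x = [-1, -6, -4]
P̄ = F·P·Fᵀ + Q = [26 18 25; 18 49 6; 25 6 49]
y = z − H·x̄ = [-16, 23]
S = H·P̄·Hᵀ + R = [161 -192; -192 1003]
K = P̄·Hᵀ·S⁻¹ = [17320/124619 19716/124619; -17576/124619 21609/124619; -17249/124619 8253/124619]
x' = x̄ + K·y = [51729/124619, 30509/124619, -32673/124619]
P' = (I − K·H)·P̄ = [776142/124619 -749854/124619 1888087/124619; -749854/124619 778666/124619 -1877083/124619; 1888087/124619 -1877083/124619 4735087/124619]

x' = [51729/124619, 30509/124619, -32673/124619]
P' = [776142/124619 -749854/124619 1888087/124619; -749854/124619 778666/124619 -1877083/124619; 1888087/124619 -1877083/124619 4735087/124619]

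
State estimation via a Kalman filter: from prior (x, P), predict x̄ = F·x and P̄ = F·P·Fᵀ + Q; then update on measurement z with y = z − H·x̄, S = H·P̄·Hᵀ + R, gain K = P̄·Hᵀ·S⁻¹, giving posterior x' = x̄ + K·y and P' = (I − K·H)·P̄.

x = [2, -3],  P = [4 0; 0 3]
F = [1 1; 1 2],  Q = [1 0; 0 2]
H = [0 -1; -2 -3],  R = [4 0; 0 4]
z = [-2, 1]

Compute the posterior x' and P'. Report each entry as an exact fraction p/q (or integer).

x' = [42/95, -93/190]
P' = [118/95 -56/95; -56/95 62/95]

x̄ = F·x = [-1, -4]
P̄ = F·P·Fᵀ + Q = [8 10; 10 18]
y = z − H·x̄ = [-6, -13]
S = H·P̄·Hᵀ + R = [22 74; 74 318]
K = P̄·Hᵀ·S⁻¹ = [14/95 -17/95; -31/190 -37/190]
x' = x̄ + K·y = [42/95, -93/190]
P' = (I − K·H)·P̄ = [118/95 -56/95; -56/95 62/95]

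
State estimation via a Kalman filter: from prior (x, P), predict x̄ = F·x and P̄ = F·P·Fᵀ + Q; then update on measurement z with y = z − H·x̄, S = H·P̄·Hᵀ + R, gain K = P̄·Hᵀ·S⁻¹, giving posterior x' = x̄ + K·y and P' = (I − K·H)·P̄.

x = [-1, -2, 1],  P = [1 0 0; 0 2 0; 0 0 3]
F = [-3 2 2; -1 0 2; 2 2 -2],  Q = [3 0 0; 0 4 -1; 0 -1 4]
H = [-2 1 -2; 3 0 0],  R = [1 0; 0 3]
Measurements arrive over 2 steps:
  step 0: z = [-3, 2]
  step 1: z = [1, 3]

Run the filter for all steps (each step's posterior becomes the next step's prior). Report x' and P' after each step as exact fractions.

step 0: x̄ = F·x = [1, 3, -8]
step 0: P̄ = F·P·Fᵀ + Q = [32 15 -10; 15 17 -15; -10 -15 28]
step 0: y = z − H·x̄ = [-20, -1]
step 0: S = H·P̄·Hᵀ + R = [178 -87; -87 291]
step 0: K = P̄·Hᵀ·S⁻¹ = [-29/14743 4855/14743; 2954/14743 3163/14743; -5817/14743 -3259/14743]
step 0: x' = x̄ + K·y = [10468/14743, -18014/14743, 1655/14743]
step 0: P' = (I − K·H)·P̄ = [4855/14743 3163/14743 -3259/14743; 3163/14743 58078/14743 24399/14743; -3259/14743 24399/14743 18367/14743]
step 1: x̄ = F·x = [-64122/14743, -7158/14743, -18402/14743]
step 1: P̄ = F·P·Fᵀ + Q = [590048/14743 205375/14743 90798/14743; 205375/14743 150331/14743 -26205/14743; 90798/14743 -26205/14743 240356/14743]
step 1: y = z − H·x̄ = [-143147/14743, 236595/14743]
step 1: S = H·P̄·Hᵀ + R = [3496394/14743 -3468951/14743; -3468951/14743 5354661/14743]
step 1: K = P̄·Hᵀ·S⁻¹ = [-1156317/151221677 49241761/151221677; 23140694/151221677 32391479/151221677; -61991731/151221677 -32467863/151221677]
step 1: x' = x̄ + K·y = [143745600/151221677, 221711747/151221677, -107887474/151221677]
step 1: P' = (I − K·H)·P̄ = [49241761/151221677 32391479/151221677 -32467863/151221677; 32391479/151221677 514792006/151221677 213434177/151221677; -32467863/151221677 213434177/151221677 170180817/151221677]

step 0: x' = [10468/14743, -18014/14743, 1655/14743], P' = [4855/14743 3163/14743 -3259/14743; 3163/14743 58078/14743 24399/14743; -3259/14743 24399/14743 18367/14743]
step 1: x' = [143745600/151221677, 221711747/151221677, -107887474/151221677], P' = [49241761/151221677 32391479/151221677 -32467863/151221677; 32391479/151221677 514792006/151221677 213434177/151221677; -32467863/151221677 213434177/151221677 170180817/151221677]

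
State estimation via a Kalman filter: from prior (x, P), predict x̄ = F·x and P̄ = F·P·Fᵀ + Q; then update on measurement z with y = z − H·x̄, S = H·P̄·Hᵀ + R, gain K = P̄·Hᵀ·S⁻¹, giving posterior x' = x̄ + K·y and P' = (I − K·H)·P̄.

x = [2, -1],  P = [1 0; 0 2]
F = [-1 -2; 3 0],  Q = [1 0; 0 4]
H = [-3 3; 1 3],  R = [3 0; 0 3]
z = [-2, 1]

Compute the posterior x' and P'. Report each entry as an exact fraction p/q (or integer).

x' = [5119/6181, 1150/6181]
P' = [2208/6181 717/6181; 717/6181 1249/6181]

x̄ = F·x = [0, 6]
P̄ = F·P·Fᵀ + Q = [10 -3; -3 13]
y = z − H·x̄ = [-20, -17]
S = H·P̄·Hᵀ + R = [264 105; 105 112]
K = P̄·Hᵀ·S⁻¹ = [-213/883 1453/6181; 76/883 1488/6181]
x' = x̄ + K·y = [5119/6181, 1150/6181]
P' = (I − K·H)·P̄ = [2208/6181 717/6181; 717/6181 1249/6181]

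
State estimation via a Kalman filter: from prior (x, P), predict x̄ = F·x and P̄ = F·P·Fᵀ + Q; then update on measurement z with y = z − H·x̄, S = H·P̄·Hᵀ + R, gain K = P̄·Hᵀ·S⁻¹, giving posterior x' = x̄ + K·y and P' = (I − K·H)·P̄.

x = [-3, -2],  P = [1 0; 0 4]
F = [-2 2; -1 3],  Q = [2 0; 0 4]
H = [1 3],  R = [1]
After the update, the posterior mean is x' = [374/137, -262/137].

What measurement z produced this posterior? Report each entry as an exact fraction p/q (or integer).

x̄ = F·x = [2, -3]
P̄ = F·P·Fᵀ + Q = [22 26; 26 41]
S = H·P̄·Hᵀ + R = [548]
K = P̄·Hᵀ·S⁻¹ = [25/137; 149/548]
x' − x̄ = [100/137, 149/137] = K·y
y = (KᵀK)⁻¹·Kᵀ·(x' − x̄) = [4]
z = y + H·x̄ = [4] + [-7] = [-3]

z = [-3]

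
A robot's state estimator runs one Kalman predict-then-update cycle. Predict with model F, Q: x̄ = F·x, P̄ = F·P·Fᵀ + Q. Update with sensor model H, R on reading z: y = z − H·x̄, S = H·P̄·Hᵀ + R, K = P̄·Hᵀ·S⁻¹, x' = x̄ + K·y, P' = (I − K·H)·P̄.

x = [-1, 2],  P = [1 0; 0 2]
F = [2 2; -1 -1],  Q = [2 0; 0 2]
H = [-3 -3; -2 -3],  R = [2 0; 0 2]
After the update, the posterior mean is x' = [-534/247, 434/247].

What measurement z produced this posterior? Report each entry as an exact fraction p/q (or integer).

z = [2, -2]

x̄ = F·x = [2, -1]
P̄ = F·P·Fᵀ + Q = [14 -6; -6 5]
S = H·P̄·Hᵀ + R = [65 39; 39 31]
K = P̄·Hᵀ·S⁻¹ = [-177/247 11/19; 105/247 -12/19]
x' − x̄ = [-1028/247, 681/247] = K·y
y = (KᵀK)⁻¹·Kᵀ·(x' − x̄) = [5, -1]
z = y + H·x̄ = [5, -1] + [-3, -1] = [2, -2]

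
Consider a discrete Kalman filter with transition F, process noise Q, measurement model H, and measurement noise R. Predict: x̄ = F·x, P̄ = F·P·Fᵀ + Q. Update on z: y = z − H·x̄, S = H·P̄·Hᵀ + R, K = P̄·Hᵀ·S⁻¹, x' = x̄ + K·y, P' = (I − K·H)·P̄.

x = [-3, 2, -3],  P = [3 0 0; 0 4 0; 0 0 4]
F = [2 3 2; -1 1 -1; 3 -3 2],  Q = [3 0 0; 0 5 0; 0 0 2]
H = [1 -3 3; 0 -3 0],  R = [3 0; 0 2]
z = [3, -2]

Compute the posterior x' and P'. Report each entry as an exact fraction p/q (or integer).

x̄ = F·x = [-6, 8, -21]
P̄ = F·P·Fᵀ + Q = [67 -2 -2; -2 16 -29; -2 -29 81]
y = z − H·x̄ = [96, 22]
S = H·P̄·Hᵀ + R = [1465 411; 411 146]
K = P̄·Hᵀ·S⁻¹ = [7316/44969 -18747/44969; -274/44969 -14013/44969; 12131/44969 -7353/44969]
x' = x̄ + K·y = [20088/44969, 25162/44969, 58461/44969]
P' = (I − K·H)·P̄ = [2635233/44969 12498/44969 -858597/44969; 12498/44969 9342/44969 4902/44969; -858597/44969 4902/44969 303232/44969]

x' = [20088/44969, 25162/44969, 58461/44969]
P' = [2635233/44969 12498/44969 -858597/44969; 12498/44969 9342/44969 4902/44969; -858597/44969 4902/44969 303232/44969]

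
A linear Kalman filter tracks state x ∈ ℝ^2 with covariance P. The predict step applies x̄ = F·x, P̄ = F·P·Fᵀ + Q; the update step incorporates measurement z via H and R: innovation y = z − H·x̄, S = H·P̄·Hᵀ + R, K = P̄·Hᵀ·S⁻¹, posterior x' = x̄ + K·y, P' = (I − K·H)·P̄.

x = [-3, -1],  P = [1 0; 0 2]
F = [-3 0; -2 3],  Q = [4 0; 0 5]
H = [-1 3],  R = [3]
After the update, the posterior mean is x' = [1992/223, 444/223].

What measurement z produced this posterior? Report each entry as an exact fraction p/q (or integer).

x̄ = F·x = [9, 3]
P̄ = F·P·Fᵀ + Q = [13 6; 6 27]
S = H·P̄·Hᵀ + R = [223]
K = P̄·Hᵀ·S⁻¹ = [5/223; 75/223]
x' − x̄ = [-15/223, -225/223] = K·y
y = (KᵀK)⁻¹·Kᵀ·(x' − x̄) = [-3]
z = y + H·x̄ = [-3] + [0] = [-3]

z = [-3]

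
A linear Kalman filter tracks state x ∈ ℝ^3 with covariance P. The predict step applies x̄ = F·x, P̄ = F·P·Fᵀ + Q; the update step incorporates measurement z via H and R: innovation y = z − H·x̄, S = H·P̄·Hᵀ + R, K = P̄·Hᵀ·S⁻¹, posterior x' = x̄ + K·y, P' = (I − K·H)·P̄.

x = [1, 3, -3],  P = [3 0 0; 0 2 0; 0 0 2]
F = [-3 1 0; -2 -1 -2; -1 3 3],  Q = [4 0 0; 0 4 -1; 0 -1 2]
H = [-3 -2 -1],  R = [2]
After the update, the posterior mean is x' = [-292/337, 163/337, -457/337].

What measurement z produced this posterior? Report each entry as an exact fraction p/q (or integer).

z = [3]

x̄ = F·x = [0, 1, -1]
P̄ = F·P·Fᵀ + Q = [33 16 15; 16 26 -13; 15 -13 41]
S = H·P̄·Hᵀ + R = [674]
K = P̄·Hᵀ·S⁻¹ = [-73/337; -87/674; -30/337]
x' − x̄ = [-292/337, -174/337, -120/337] = K·y
y = (KᵀK)⁻¹·Kᵀ·(x' − x̄) = [4]
z = y + H·x̄ = [4] + [-1] = [3]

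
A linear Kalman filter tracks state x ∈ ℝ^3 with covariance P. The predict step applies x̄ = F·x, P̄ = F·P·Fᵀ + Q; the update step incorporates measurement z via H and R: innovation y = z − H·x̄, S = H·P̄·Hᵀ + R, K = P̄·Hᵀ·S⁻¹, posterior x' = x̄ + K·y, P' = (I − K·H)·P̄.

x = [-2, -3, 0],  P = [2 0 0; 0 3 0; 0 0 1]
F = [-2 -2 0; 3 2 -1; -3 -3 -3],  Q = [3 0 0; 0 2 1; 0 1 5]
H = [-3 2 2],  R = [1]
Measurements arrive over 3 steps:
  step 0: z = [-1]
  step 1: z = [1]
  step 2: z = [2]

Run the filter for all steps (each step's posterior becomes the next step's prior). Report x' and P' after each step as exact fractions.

step 0: x' = [1169/248, -637/124, 723/62], P' = [2455/248 -867/124 1347/62; -867/124 677/62 -659/31; 1347/62 -659/31 1667/31]
step 1: x' = [-415475/369006, 422243/369006, -288773/123002], P' = [5312389/184503 -9304025/369006 8412329/123002; -9304025/369006 5089033/184503 -4019175/61501; 8412329/123002 -4019175/61501 10339565/61501]
step 2: x' = [1019533/1606684828, 28044237/1606684828, 56482752/57381601], P' = [42954001149/1606684828 -36918251535/1606684828 7239085743/114763202; -36918251535/1606684828 40466461941/1606684828 -3420556058/57381601; 7239085743/114763202 -3420556058/57381601 8861665943/57381601]

step 0: x̄ = F·x = [10, -12, 15]
step 0: P̄ = F·P·Fᵀ + Q = [23 -24 30; -24 33 -32; 30 -32 59]
step 0: y = z − H·x̄ = [23]
step 0: S = H·P̄·Hᵀ + R = [248]
step 0: K = P̄·Hᵀ·S⁻¹ = [-57/248; 37/124; -9/62]
step 0: x' = x̄ + K·y = [1169/248, -637/124, 723/62]
step 0: P' = (I − K·H)·P̄ = [2455/248 -867/124 1347/62; -867/124 677/62 -659/31; 1347/62 -659/31 1667/31]
step 1: x̄ = F·x = [105/124, -1933/248, -8361/248]
step 1: P̄ = F·P·Fᵀ + Q = [1881/62 -3995/124 5433/124; -3995/124 14711/248 11411/248; 5433/124 11411/248 138607/248]
step 1: y = z − H·x̄ = [10733/124]
step 1: S = H·P̄·Hᵀ + R = [184503/62]
step 1: K = P̄·Hᵀ·S⁻¹ = [-4205/184503; 38107/369006; 44573/123002]
step 1: x' = x̄ + K·y = [-415475/369006, 422243/369006, -288773/123002]
step 1: P' = (I − K·H)·P̄ = [5312389/184503 -9304025/369006 8412329/123002; -9304025/369006 5089033/184503 -4019175/61501; 8412329/123002 -4019175/61501 10339565/61501]
step 2: x̄ = F·x = [-2256/61501, 232190/184503, 78141/11182]
step 2: P̄ = F·P·Fᵀ + Q = [1647699/61501 -1529468/61501 301521/5591; -1529468/61501 16250323/184503 2735557/11182; 301521/5591 2735557/11182 9092872/5591]
step 2: y = z − H·x̄ = [-2694331/184503]
step 2: S = H·P̄·Hᵀ + R = [1606684828/184503]
step 2: K = P̄·Hᵀ·S⁻¹ = [-4105713/1606684828; 136539239/1606684828; 47182311/114763202]
step 2: x' = x̄ + K·y = [1019533/1606684828, 28044237/1606684828, 56482752/57381601]
step 2: P' = (I − K·H)·P̄ = [42954001149/1606684828 -36918251535/1606684828 7239085743/114763202; -36918251535/1606684828 40466461941/1606684828 -3420556058/57381601; 7239085743/114763202 -3420556058/57381601 8861665943/57381601]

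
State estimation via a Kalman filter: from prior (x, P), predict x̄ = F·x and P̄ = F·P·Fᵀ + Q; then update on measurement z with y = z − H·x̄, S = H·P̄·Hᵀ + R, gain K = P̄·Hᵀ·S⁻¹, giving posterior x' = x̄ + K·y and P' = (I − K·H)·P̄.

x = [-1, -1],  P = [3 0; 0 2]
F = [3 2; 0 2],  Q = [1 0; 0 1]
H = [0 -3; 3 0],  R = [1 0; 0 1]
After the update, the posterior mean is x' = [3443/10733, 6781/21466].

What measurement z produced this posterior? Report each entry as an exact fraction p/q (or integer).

x̄ = F·x = [-5, -2]
P̄ = F·P·Fᵀ + Q = [36 8; 8 9]
S = H·P̄·Hᵀ + R = [82 -72; -72 325]
K = P̄·Hᵀ·S⁻¹ = [-12/10733 3564/10733; -7047/21466 12/10733]
x' − x̄ = [57108/10733, 49713/21466] = K·y
y = (KᵀK)⁻¹·Kᵀ·(x' − x̄) = [-7, 16]
z = y + H·x̄ = [-7, 16] + [6, -15] = [-1, 1]

z = [-1, 1]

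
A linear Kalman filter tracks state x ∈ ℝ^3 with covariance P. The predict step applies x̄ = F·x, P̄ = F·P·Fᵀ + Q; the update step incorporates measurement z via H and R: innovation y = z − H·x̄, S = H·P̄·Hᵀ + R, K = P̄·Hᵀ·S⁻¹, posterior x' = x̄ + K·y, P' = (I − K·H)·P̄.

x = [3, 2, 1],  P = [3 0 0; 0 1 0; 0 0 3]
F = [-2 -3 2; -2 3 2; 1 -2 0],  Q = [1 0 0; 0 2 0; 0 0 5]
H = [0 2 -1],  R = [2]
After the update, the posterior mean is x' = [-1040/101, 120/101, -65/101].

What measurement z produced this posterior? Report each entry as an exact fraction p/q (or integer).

x̄ = F·x = [-10, 2, -1]
P̄ = F·P·Fᵀ + Q = [34 15 0; 15 35 -12; 0 -12 12]
S = H·P̄·Hᵀ + R = [202]
K = P̄·Hᵀ·S⁻¹ = [15/101; 41/101; -18/101]
x' − x̄ = [-30/101, -82/101, 36/101] = K·y
y = (KᵀK)⁻¹·Kᵀ·(x' − x̄) = [-2]
z = y + H·x̄ = [-2] + [5] = [3]

z = [3]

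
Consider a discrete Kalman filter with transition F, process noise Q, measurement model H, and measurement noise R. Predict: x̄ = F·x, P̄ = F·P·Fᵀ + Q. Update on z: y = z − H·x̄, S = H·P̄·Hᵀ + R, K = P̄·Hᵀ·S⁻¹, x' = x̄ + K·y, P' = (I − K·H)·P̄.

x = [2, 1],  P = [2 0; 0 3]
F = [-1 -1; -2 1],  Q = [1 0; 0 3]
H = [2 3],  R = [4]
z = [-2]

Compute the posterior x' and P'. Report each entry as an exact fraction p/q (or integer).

x̄ = F·x = [-3, -3]
P̄ = F·P·Fᵀ + Q = [6 1; 1 14]
y = z − H·x̄ = [13]
S = H·P̄·Hᵀ + R = [166]
K = P̄·Hᵀ·S⁻¹ = [15/166; 22/83]
x' = x̄ + K·y = [-303/166, 37/83]
P' = (I − K·H)·P̄ = [771/166 -247/83; -247/83 194/83]

x' = [-303/166, 37/83]
P' = [771/166 -247/83; -247/83 194/83]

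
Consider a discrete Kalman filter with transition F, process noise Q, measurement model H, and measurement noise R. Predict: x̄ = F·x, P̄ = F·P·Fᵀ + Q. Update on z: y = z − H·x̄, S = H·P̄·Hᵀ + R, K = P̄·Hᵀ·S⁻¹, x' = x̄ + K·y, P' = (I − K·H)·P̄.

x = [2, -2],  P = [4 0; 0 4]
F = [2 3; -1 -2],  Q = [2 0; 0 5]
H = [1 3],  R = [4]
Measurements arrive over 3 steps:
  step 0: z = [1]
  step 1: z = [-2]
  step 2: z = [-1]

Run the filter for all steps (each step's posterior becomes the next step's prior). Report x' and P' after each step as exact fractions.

step 0: x̄ = F·x = [-2, 2]
step 0: P̄ = F·P·Fᵀ + Q = [54 -32; -32 25]
step 0: y = z − H·x̄ = [-3]
step 0: S = H·P̄·Hᵀ + R = [91]
step 0: K = P̄·Hᵀ·S⁻¹ = [-6/13; 43/91]
step 0: x' = x̄ + K·y = [-8/13, 53/91]
step 0: P' = (I − K·H)·P̄ = [450/13 -158/13; -158/13 426/91]
step 1: x̄ = F·x = [47/91, -50/91]
step 1: P̄ = F·P·Fᵀ + Q = [3344/91 -1114/91; -1114/91 885/91]
step 1: y = z − H·x̄ = [-79/91]
step 1: S = H·P̄·Hᵀ + R = [4989/91]
step 1: K = P̄·Hᵀ·S⁻¹ = [2/4989; 1541/4989]
step 1: x' = x̄ + K·y = [2575/4989, -4079/4989]
step 1: P' = (I − K·H)·P̄ = [183332/4989 -61108/4989; -61108/4989 22424/4989]
step 2: x̄ = F·x = [-7087/4989, 1861/1663]
step 2: P̄ = F·P·Fᵀ + Q = [211826/4989 -24484/1663; -24484/1663 17847/1663]
step 2: y = z − H·x̄ = [-14651/4989]
step 2: S = H·P̄·Hᵀ + R = [272939/4989]
step 2: K = P̄·Hᵀ·S⁻¹ = [-8530/272939; 87171/272939]
step 2: x' = x̄ + K·y = [-362667/272939, 49444/272939]
step 2: P' = (I − K·H)·P̄ = [11574026/272939 -3869382/272939; -3869382/272939 1406022/272939]

step 0: x' = [-8/13, 53/91], P' = [450/13 -158/13; -158/13 426/91]
step 1: x' = [2575/4989, -4079/4989], P' = [183332/4989 -61108/4989; -61108/4989 22424/4989]
step 2: x' = [-362667/272939, 49444/272939], P' = [11574026/272939 -3869382/272939; -3869382/272939 1406022/272939]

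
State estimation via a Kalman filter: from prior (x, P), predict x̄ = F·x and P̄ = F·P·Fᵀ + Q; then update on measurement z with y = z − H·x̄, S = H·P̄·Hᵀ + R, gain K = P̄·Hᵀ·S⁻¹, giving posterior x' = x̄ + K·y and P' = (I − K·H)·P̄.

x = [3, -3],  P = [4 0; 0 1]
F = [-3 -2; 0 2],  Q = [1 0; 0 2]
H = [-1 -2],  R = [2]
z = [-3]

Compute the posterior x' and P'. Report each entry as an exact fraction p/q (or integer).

x' = [147/17, -54/17]
P' = [334/17 -156/17; -156/17 242/51]

x̄ = F·x = [-3, -6]
P̄ = F·P·Fᵀ + Q = [41 -4; -4 6]
y = z − H·x̄ = [-18]
S = H·P̄·Hᵀ + R = [51]
K = P̄·Hᵀ·S⁻¹ = [-11/17; -8/51]
x' = x̄ + K·y = [147/17, -54/17]
P' = (I − K·H)·P̄ = [334/17 -156/17; -156/17 242/51]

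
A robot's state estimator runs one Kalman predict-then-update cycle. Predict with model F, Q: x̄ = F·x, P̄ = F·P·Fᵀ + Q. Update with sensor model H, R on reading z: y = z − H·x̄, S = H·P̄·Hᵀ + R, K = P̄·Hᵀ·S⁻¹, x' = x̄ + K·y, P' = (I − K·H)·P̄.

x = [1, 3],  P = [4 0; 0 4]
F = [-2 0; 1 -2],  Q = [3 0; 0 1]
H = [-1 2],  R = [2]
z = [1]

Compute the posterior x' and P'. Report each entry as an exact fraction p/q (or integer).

x̄ = F·x = [-2, -5]
P̄ = F·P·Fᵀ + Q = [19 -8; -8 21]
y = z − H·x̄ = [9]
S = H·P̄·Hᵀ + R = [137]
K = P̄·Hᵀ·S⁻¹ = [-35/137; 50/137]
x' = x̄ + K·y = [-589/137, -235/137]
P' = (I − K·H)·P̄ = [1378/137 654/137; 654/137 377/137]

x' = [-589/137, -235/137]
P' = [1378/137 654/137; 654/137 377/137]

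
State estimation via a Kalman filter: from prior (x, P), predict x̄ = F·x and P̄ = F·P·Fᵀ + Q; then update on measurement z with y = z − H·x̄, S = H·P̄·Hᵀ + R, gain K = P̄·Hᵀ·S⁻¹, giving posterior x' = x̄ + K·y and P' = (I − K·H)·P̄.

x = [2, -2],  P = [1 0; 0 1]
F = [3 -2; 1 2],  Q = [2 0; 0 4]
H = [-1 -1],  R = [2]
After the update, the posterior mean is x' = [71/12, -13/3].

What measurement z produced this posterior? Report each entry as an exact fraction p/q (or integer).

x̄ = F·x = [10, -2]
P̄ = F·P·Fᵀ + Q = [15 -1; -1 9]
S = H·P̄·Hᵀ + R = [24]
K = P̄·Hᵀ·S⁻¹ = [-7/12; -1/3]
x' − x̄ = [-49/12, -7/3] = K·y
y = (KᵀK)⁻¹·Kᵀ·(x' − x̄) = [7]
z = y + H·x̄ = [7] + [-8] = [-1]

z = [-1]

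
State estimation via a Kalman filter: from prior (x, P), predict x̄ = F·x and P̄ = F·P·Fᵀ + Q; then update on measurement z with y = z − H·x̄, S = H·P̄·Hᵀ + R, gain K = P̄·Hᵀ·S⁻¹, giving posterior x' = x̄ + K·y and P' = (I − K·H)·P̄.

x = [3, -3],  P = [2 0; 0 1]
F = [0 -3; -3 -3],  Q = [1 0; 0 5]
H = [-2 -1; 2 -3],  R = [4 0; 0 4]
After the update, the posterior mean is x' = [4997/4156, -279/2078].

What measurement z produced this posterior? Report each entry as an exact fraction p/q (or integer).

x̄ = F·x = [9, 0]
P̄ = F·P·Fᵀ + Q = [10 9; 9 32]
S = H·P̄·Hᵀ + R = [112 92; 92 224]
K = P̄·Hᵀ·S⁻¹ = [-1463/4156 471/4156; -503/2078 -517/2078]
x' − x̄ = [-32407/4156, -279/2078] = K·y
y = (KᵀK)⁻¹·Kᵀ·(x' − x̄) = [17, -16]
z = y + H·x̄ = [17, -16] + [-18, 18] = [-1, 2]

z = [-1, 2]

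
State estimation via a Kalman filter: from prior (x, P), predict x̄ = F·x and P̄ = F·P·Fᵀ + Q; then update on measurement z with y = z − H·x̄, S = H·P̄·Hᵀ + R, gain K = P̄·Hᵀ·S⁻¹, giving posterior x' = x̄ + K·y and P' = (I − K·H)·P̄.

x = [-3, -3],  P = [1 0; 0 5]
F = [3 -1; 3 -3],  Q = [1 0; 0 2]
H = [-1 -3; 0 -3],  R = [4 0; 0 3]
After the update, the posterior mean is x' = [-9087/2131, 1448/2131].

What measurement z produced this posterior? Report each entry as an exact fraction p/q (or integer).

z = [1, -1]

x̄ = F·x = [-6, 0]
P̄ = F·P·Fᵀ + Q = [15 24; 24 56]
S = H·P̄·Hᵀ + R = [667 576; 576 507]
K = P̄·Hᵀ·S⁻¹ = [-879/2131 696/2131; -192/2131 -488/2131]
x' − x̄ = [3699/2131, 1448/2131] = K·y
y = (KᵀK)⁻¹·Kᵀ·(x' − x̄) = [-5, -1]
z = y + H·x̄ = [-5, -1] + [6, 0] = [1, -1]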